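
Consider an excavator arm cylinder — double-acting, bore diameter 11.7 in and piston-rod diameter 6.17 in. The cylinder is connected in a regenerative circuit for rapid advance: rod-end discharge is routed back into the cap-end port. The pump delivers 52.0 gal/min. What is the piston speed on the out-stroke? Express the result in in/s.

In regeneration the rod-end outflow joins the pump flow into the cap end, so the net volume the pump must supply per unit advance equals the rod cross-section area.
Rod cross-section A_rod = π/4 × (6.17 in)² = 29.90 in^2
v = Q_pump / A_rod

v ≈ 6.70 in/s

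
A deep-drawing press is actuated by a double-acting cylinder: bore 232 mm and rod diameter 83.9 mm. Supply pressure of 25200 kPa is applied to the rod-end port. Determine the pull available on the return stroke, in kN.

Rod-side annular area A_ann = π/4 × (232² − 83.9²) = 36740 mm^2
On retraction the pressure acts on the annular area (bore minus rod).
F = P × A_ann

F ≈ 926 kN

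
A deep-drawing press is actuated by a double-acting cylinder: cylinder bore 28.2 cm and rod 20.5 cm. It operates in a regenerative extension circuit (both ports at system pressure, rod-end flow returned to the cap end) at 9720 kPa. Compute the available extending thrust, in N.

F ≈ 3.21e5 N

With equal pressure on both faces, forces on the annular region cancel; the net push is pressure × rod cross-section.
Rod cross-section A_rod = π/4 × (20.5 cm)² = 330.1 cm^2
F = P × A_rod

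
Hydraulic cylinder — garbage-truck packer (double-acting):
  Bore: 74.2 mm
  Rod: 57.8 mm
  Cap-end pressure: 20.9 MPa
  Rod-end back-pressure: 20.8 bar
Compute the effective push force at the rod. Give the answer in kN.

F ≈ 86.8 kN

Cap-side area A_cap = π/4 × (74.2 mm)² = 4324 mm^2
Rod-side annular area A_ann = π/4 × (74.2² − 57.8²) = 1700 mm^2
Net thrust = P_cap·A_cap − P_rod·A_ann = 90.37 kN − 3.536 kN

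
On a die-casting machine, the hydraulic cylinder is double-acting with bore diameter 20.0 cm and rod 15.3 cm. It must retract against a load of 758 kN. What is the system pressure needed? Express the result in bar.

P ≈ 582 bar

Rod-side annular area A_ann = π/4 × (20.0² − 15.3²) = 130.3 cm^2
Retraction: pressure acts on the annular area.
P = F / A = 758 kN / A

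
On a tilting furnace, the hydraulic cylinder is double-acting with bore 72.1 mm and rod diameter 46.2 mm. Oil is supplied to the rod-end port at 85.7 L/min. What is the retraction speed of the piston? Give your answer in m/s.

Rod-side annular area A_ann = π/4 × (72.1² − 46.2²) = 2406 mm^2
Flow into the rod-end port fills the annular volume.
v = Q / A

v ≈ 0.594 m/s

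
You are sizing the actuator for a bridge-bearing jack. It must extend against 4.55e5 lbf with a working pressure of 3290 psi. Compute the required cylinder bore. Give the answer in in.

Extension force acts on the full piston face: F = P × (π/4)D².
D = √(4F / (πP)) = √(4 × 4.55e5 lbf / (π × 3290 psi))

D ≈ 13.3 in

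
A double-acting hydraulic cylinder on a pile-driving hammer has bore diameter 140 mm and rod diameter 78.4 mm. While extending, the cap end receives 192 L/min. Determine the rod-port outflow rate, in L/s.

Q_out ≈ 2.20 L/s

Cap-side area A_cap = π/4 × (140 mm)² = 15390 mm^2
Rod-side annular area A_ann = π/4 × (140² − 78.4²) = 10570 mm^2
Piston speed v = Q_in/A_cap; rod-end outflow Q_out = v × A_ann = Q_in × A_ann/A_cap.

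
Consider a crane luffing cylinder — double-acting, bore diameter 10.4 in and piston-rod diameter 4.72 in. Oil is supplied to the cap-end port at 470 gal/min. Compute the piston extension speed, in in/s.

Cap-side area A_cap = π/4 × (10.4 in)² = 84.95 in^2
v = Q / A

v ≈ 21.3 in/s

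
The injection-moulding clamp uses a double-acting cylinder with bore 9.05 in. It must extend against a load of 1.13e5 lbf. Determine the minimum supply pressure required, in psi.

P ≈ 1760 psi

Cap-side area A_cap = π/4 × (9.05 in)² = 64.33 in^2
P = F / A = 1.13e5 lbf / A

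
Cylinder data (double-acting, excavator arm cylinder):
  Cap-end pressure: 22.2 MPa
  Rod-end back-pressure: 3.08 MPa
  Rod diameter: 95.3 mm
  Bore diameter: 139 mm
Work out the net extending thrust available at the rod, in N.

F ≈ 3.12e5 N

Cap-side area A_cap = π/4 × (139 mm)² = 15170 mm^2
Rod-side annular area A_ann = π/4 × (139² − 95.3²) = 8042 mm^2
Net thrust = P_cap·A_cap − P_rod·A_ann = 3.369e5 N − 24770 N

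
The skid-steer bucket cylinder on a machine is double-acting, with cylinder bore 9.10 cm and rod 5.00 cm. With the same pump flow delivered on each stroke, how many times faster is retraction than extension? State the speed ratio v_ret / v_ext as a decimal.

Cap-side area A_cap = π/4 × (9.10 cm)² = 65.04 cm^2
Rod-side annular area A_ann = π/4 × (9.10² − 5.00²) = 45.40 cm^2
For equal Q, v ∝ 1/A, so v_ret/v_ext = A_cap/A_ann.

v_ret/v_ext ≈ 1.43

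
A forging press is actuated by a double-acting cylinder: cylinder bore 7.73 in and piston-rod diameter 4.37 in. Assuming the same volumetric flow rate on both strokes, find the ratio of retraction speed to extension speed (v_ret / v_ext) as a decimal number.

Cap-side area A_cap = π/4 × (7.73 in)² = 46.93 in^2
Rod-side annular area A_ann = π/4 × (7.73² − 4.37²) = 31.93 in^2
For equal Q, v ∝ 1/A, so v_ret/v_ext = A_cap/A_ann.

v_ret/v_ext ≈ 1.47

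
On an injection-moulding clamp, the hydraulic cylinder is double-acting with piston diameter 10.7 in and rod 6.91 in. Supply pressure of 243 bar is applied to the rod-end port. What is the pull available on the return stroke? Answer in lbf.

F ≈ 1.85e5 lbf

Rod-side annular area A_ann = π/4 × (10.7² − 6.91²) = 52.42 in^2
On retraction the pressure acts on the annular area (bore minus rod).
F = P × A_ann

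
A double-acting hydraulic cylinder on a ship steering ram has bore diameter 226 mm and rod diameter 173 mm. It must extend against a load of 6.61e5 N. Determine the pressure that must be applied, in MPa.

P ≈ 16.5 MPa

Cap-side area A_cap = π/4 × (226 mm)² = 40110 mm^2
P = F / A = 6.61e5 N / A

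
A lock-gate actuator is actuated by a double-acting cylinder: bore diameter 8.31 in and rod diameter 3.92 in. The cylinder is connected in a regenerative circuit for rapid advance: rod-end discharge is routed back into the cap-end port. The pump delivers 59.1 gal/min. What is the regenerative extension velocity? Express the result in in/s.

v ≈ 18.9 in/s

In regeneration the rod-end outflow joins the pump flow into the cap end, so the net volume the pump must supply per unit advance equals the rod cross-section area.
Rod cross-section A_rod = π/4 × (3.92 in)² = 12.07 in^2
v = Q_pump / A_rod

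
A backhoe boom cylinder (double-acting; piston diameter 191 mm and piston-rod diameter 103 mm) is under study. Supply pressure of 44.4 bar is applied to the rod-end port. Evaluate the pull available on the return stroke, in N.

F ≈ 90200 N

Rod-side annular area A_ann = π/4 × (191² − 103²) = 20320 mm^2
On retraction the pressure acts on the annular area (bore minus rod).
F = P × A_ann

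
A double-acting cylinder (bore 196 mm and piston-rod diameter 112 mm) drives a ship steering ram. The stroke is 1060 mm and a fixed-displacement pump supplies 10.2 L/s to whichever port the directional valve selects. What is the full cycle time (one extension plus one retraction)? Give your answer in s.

Cap-side area A_cap = π/4 × (196 mm)² = 30170 mm^2
Rod-side annular area A_ann = π/4 × (196² − 112²) = 20320 mm^2
t_ext = A_cap·L/Q = 3.136 s
t_ret = A_ann·L/Q = 2.112 s
t_cycle = t_ext + t_ret

t ≈ 5.25 s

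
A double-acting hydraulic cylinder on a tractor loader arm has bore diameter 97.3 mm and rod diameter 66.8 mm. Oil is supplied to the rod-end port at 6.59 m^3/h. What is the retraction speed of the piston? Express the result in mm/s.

v ≈ 466 mm/s

Rod-side annular area A_ann = π/4 × (97.3² − 66.8²) = 3931 mm^2
Flow into the rod-end port fills the annular volume.
v = Q / A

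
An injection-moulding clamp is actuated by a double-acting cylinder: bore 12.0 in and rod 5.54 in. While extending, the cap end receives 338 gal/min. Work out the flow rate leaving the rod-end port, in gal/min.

Q_out ≈ 266 gal/min

Cap-side area A_cap = π/4 × (12.0 in)² = 113.1 in^2
Rod-side annular area A_ann = π/4 × (12.0² − 5.54²) = 88.99 in^2
Piston speed v = Q_in/A_cap; rod-end outflow Q_out = v × A_ann = Q_in × A_ann/A_cap.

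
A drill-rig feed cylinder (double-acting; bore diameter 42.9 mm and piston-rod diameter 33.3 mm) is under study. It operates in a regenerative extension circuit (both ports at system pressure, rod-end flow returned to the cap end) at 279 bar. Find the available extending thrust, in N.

With equal pressure on both faces, forces on the annular region cancel; the net push is pressure × rod cross-section.
Rod cross-section A_rod = π/4 × (33.3 mm)² = 870.9 mm^2
F = P × A_rod

F ≈ 24300 N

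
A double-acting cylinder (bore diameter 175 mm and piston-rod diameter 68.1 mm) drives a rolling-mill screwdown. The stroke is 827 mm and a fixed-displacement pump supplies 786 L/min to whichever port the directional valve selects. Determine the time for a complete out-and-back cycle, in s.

Cap-side area A_cap = π/4 × (175 mm)² = 24050 mm^2
Rod-side annular area A_ann = π/4 × (175² − 68.1²) = 20410 mm^2
t_ext = A_cap·L/Q = 1.518 s
t_ret = A_ann·L/Q = 1.289 s
t_cycle = t_ext + t_ret

t ≈ 2.81 s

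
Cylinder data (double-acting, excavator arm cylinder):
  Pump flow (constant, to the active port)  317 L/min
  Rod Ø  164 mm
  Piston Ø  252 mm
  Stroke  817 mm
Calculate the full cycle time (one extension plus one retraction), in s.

Cap-side area A_cap = π/4 × (252 mm)² = 49880 mm^2
Rod-side annular area A_ann = π/4 × (252² − 164²) = 28750 mm^2
t_ext = A_cap·L/Q = 7.713 s
t_ret = A_ann·L/Q = 4.446 s
t_cycle = t_ext + t_ret

t ≈ 12.2 s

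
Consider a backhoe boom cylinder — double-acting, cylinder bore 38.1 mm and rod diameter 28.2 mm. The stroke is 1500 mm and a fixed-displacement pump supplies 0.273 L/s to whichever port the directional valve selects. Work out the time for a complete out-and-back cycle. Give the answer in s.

t ≈ 9.10 s

Cap-side area A_cap = π/4 × (38.1 mm)² = 1140 mm^2
Rod-side annular area A_ann = π/4 × (38.1² − 28.2²) = 515.5 mm^2
t_ext = A_cap·L/Q = 6.264 s
t_ret = A_ann·L/Q = 2.832 s
t_cycle = t_ext + t_ret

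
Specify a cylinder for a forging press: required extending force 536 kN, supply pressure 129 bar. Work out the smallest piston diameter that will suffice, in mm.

Extension force acts on the full piston face: F = P × (π/4)D².
D = √(4F / (πP)) = √(4 × 536 kN / (π × 129 bar))

D ≈ 230 mm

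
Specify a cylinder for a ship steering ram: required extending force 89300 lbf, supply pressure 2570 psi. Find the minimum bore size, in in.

Extension force acts on the full piston face: F = P × (π/4)D².
D = √(4F / (πP)) = √(4 × 89300 lbf / (π × 2570 psi))

D ≈ 6.65 in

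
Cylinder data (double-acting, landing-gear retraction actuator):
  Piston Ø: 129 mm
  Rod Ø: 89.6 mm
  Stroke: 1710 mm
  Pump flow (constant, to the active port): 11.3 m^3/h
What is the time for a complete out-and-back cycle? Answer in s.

Cap-side area A_cap = π/4 × (129 mm)² = 13070 mm^2
Rod-side annular area A_ann = π/4 × (129² − 89.6²) = 6765 mm^2
t_ext = A_cap·L/Q = 7.120 s
t_ret = A_ann·L/Q = 3.685 s
t_cycle = t_ext + t_ret

t ≈ 10.8 s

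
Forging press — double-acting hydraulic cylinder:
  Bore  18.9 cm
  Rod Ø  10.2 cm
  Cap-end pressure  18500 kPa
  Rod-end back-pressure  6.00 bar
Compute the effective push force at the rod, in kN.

Cap-side area A_cap = π/4 × (18.9 cm)² = 280.6 cm^2
Rod-side annular area A_ann = π/4 × (18.9² − 10.2²) = 198.8 cm^2
Net thrust = P_cap·A_cap − P_rod·A_ann = 519.0 kN − 11.93 kN

F ≈ 507 kN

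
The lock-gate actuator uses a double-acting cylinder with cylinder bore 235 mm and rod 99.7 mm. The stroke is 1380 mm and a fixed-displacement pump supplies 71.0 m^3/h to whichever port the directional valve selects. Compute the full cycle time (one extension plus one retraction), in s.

Cap-side area A_cap = π/4 × (235 mm)² = 43370 mm^2
Rod-side annular area A_ann = π/4 × (235² − 99.7²) = 35570 mm^2
t_ext = A_cap·L/Q = 3.035 s
t_ret = A_ann·L/Q = 2.489 s
t_cycle = t_ext + t_ret

t ≈ 5.52 s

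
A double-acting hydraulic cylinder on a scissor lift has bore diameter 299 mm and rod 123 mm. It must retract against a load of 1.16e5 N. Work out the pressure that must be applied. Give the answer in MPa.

P ≈ 1.99 MPa

Rod-side annular area A_ann = π/4 × (299² − 123²) = 58330 mm^2
Retraction: pressure acts on the annular area.
P = F / A = 1.16e5 N / A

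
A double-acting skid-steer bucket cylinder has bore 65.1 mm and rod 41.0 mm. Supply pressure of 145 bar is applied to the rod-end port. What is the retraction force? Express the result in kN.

Rod-side annular area A_ann = π/4 × (65.1² − 41.0²) = 2008 mm^2
On retraction the pressure acts on the annular area (bore minus rod).
F = P × A_ann

F ≈ 29.1 kN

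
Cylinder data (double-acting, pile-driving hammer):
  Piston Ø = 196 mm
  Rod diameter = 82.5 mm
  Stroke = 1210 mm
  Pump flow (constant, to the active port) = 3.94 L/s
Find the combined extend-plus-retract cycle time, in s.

t ≈ 16.9 s

Cap-side area A_cap = π/4 × (196 mm)² = 30170 mm^2
Rod-side annular area A_ann = π/4 × (196² − 82.5²) = 24830 mm^2
t_ext = A_cap·L/Q = 9.266 s
t_ret = A_ann·L/Q = 7.624 s
t_cycle = t_ext + t_ret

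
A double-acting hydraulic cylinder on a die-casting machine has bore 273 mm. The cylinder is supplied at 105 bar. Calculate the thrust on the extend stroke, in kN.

F ≈ 615 kN

Cap-side area A_cap = π/4 × (273 mm)² = 58530 mm^2
F = P × A_cap = 105 bar × A_cap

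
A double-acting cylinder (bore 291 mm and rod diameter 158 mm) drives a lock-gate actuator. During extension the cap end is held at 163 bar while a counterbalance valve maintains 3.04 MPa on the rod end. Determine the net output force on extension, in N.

F ≈ 9.42e5 N

Cap-side area A_cap = π/4 × (291 mm)² = 66510 mm^2
Rod-side annular area A_ann = π/4 × (291² − 158²) = 46900 mm^2
Net thrust = P_cap·A_cap − P_rod·A_ann = 1.084e6 N − 1.426e5 N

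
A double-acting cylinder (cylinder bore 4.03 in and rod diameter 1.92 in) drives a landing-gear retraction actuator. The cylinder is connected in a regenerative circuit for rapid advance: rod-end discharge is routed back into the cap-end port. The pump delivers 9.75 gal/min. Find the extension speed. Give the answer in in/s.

In regeneration the rod-end outflow joins the pump flow into the cap end, so the net volume the pump must supply per unit advance equals the rod cross-section area.
Rod cross-section A_rod = π/4 × (1.92 in)² = 2.895 in^2
v = Q_pump / A_rod

v ≈ 13.0 in/s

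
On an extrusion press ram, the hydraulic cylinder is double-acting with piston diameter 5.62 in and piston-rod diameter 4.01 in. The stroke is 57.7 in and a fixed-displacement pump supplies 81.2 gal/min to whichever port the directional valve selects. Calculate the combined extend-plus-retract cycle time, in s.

Cap-side area A_cap = π/4 × (5.62 in)² = 24.81 in^2
Rod-side annular area A_ann = π/4 × (5.62² − 4.01²) = 12.18 in^2
t_ext = A_cap·L/Q = 4.578 s
t_ret = A_ann·L/Q = 2.248 s
t_cycle = t_ext + t_ret

t ≈ 6.83 s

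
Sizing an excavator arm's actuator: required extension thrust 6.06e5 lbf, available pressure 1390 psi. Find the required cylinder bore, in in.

D ≈ 23.6 in

Extension force acts on the full piston face: F = P × (π/4)D².
D = √(4F / (πP)) = √(4 × 6.06e5 lbf / (π × 1390 psi))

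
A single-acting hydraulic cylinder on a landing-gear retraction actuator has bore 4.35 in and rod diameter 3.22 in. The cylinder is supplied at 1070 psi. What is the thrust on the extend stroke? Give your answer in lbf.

Cap-side area A_cap = π/4 × (4.35 in)² = 14.86 in^2
F = P × A_cap = 1070 psi × A_cap

F ≈ 15900 lbf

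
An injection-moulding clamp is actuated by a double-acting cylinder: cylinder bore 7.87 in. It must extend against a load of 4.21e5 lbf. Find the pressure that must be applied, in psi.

Cap-side area A_cap = π/4 × (7.87 in)² = 48.65 in^2
P = F / A = 4.21e5 lbf / A

P ≈ 8650 psi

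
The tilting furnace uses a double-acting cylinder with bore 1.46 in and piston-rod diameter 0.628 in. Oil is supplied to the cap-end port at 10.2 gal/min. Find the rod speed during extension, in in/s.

v ≈ 23.5 in/s

Cap-side area A_cap = π/4 × (1.46 in)² = 1.674 in^2
v = Q / A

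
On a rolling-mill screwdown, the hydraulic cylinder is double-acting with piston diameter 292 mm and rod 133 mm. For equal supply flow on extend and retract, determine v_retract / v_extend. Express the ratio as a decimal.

v_ret/v_ext ≈ 1.26

Cap-side area A_cap = π/4 × (292 mm)² = 66970 mm^2
Rod-side annular area A_ann = π/4 × (292² − 133²) = 53070 mm^2
For equal Q, v ∝ 1/A, so v_ret/v_ext = A_cap/A_ann.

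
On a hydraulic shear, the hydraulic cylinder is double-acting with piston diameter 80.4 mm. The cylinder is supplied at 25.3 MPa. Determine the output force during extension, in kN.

Cap-side area A_cap = π/4 × (80.4 mm)² = 5077 mm^2
F = P × A_cap = 25.3 MPa × A_cap

F ≈ 128 kN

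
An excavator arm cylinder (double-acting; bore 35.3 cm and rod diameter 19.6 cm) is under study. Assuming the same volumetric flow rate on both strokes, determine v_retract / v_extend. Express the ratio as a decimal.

Cap-side area A_cap = π/4 × (35.3 cm)² = 978.7 cm^2
Rod-side annular area A_ann = π/4 × (35.3² − 19.6²) = 677.0 cm^2
For equal Q, v ∝ 1/A, so v_ret/v_ext = A_cap/A_ann.

v_ret/v_ext ≈ 1.45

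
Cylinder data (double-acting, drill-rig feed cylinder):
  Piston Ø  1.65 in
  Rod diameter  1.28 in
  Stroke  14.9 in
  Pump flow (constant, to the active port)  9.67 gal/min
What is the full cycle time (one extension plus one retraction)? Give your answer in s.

t ≈ 1.20 s

Cap-side area A_cap = π/4 × (1.65 in)² = 2.138 in^2
Rod-side annular area A_ann = π/4 × (1.65² − 1.28²) = 0.8515 in^2
t_ext = A_cap·L/Q = 0.8558 s
t_ret = A_ann·L/Q = 0.3408 s
t_cycle = t_ext + t_ret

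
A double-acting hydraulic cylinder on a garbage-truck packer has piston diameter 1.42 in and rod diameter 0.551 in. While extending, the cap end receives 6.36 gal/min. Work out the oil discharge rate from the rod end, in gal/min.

Cap-side area A_cap = π/4 × (1.42 in)² = 1.584 in^2
Rod-side annular area A_ann = π/4 × (1.42² − 0.551²) = 1.345 in^2
Piston speed v = Q_in/A_cap; rod-end outflow Q_out = v × A_ann = Q_in × A_ann/A_cap.

Q_out ≈ 5.40 gal/min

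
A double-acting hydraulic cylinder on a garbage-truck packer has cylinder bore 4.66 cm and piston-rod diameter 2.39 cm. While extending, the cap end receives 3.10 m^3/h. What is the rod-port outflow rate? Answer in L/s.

Q_out ≈ 0.635 L/s

Cap-side area A_cap = π/4 × (4.66 cm)² = 17.06 cm^2
Rod-side annular area A_ann = π/4 × (4.66² − 2.39²) = 12.57 cm^2
Piston speed v = Q_in/A_cap; rod-end outflow Q_out = v × A_ann = Q_in × A_ann/A_cap.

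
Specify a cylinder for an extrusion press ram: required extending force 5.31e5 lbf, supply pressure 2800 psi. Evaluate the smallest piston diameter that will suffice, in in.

D ≈ 15.5 in

Extension force acts on the full piston face: F = P × (π/4)D².
D = √(4F / (πP)) = √(4 × 5.31e5 lbf / (π × 2800 psi))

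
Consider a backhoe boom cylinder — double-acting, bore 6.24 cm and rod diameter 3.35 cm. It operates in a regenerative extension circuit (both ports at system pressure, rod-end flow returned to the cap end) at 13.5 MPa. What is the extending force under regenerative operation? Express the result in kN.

With equal pressure on both faces, forces on the annular region cancel; the net push is pressure × rod cross-section.
Rod cross-section A_rod = π/4 × (3.35 cm)² = 8.814 cm^2
F = P × A_rod

F ≈ 11.9 kN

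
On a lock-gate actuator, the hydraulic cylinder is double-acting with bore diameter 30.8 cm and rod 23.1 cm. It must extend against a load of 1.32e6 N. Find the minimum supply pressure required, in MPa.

Cap-side area A_cap = π/4 × (30.8 cm)² = 745.1 cm^2
P = F / A = 1.32e6 N / A

P ≈ 17.7 MPa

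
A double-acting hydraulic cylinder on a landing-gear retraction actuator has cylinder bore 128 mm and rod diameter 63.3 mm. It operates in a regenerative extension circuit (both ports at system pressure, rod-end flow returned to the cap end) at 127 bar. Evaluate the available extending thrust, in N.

With equal pressure on both faces, forces on the annular region cancel; the net push is pressure × rod cross-section.
Rod cross-section A_rod = π/4 × (63.3 mm)² = 3147 mm^2
F = P × A_rod

F ≈ 40000 N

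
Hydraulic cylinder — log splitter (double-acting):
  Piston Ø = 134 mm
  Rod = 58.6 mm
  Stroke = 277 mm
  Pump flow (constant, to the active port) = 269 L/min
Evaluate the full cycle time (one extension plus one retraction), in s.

Cap-side area A_cap = π/4 × (134 mm)² = 14100 mm^2
Rod-side annular area A_ann = π/4 × (134² − 58.6²) = 11410 mm^2
t_ext = A_cap·L/Q = 0.8713 s
t_ret = A_ann·L/Q = 0.7047 s
t_cycle = t_ext + t_ret

t ≈ 1.58 s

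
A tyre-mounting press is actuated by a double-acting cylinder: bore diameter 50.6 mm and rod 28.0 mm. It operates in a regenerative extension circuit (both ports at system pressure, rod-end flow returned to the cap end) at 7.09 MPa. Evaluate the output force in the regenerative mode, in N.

F ≈ 4370 N

With equal pressure on both faces, forces on the annular region cancel; the net push is pressure × rod cross-section.
Rod cross-section A_rod = π/4 × (28.0 mm)² = 615.8 mm^2
F = P × A_rod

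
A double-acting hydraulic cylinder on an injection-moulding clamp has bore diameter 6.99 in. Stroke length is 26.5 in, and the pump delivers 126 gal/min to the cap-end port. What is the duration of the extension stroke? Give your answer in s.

Cap-side area A_cap = π/4 × (6.99 in)² = 38.37 in^2
Swept volume V = A × L; t = V / Q = A·L / Q

t ≈ 2.10 s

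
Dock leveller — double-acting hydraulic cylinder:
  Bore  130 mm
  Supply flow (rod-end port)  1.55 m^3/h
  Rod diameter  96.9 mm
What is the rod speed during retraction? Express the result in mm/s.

v ≈ 73.0 mm/s

Rod-side annular area A_ann = π/4 × (130² − 96.9²) = 5899 mm^2
Flow into the rod-end port fills the annular volume.
v = Q / A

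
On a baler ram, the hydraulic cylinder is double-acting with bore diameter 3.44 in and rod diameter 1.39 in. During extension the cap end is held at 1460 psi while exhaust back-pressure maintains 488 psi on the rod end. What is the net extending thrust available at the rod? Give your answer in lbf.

Cap-side area A_cap = π/4 × (3.44 in)² = 9.294 in^2
Rod-side annular area A_ann = π/4 × (3.44² − 1.39²) = 7.777 in^2
Net thrust = P_cap·A_cap − P_rod·A_ann = 13570 lbf − 3795 lbf

F ≈ 9770 lbf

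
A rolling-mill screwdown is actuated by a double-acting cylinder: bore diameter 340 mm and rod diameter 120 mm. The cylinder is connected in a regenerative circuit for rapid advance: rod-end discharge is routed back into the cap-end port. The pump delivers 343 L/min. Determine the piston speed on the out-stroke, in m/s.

In regeneration the rod-end outflow joins the pump flow into the cap end, so the net volume the pump must supply per unit advance equals the rod cross-section area.
Rod cross-section A_rod = π/4 × (120 mm)² = 11310 mm^2
v = Q_pump / A_rod

v ≈ 0.505 m/s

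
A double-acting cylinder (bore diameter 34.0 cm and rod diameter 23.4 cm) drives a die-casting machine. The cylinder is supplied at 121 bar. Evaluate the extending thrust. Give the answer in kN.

F ≈ 1100 kN

Cap-side area A_cap = π/4 × (34.0 cm)² = 907.9 cm^2
F = P × A_cap = 121 bar × A_cap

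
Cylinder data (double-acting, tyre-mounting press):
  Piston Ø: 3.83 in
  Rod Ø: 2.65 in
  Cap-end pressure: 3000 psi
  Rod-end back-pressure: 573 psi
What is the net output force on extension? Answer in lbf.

F ≈ 31100 lbf

Cap-side area A_cap = π/4 × (3.83 in)² = 11.52 in^2
Rod-side annular area A_ann = π/4 × (3.83² − 2.65²) = 6.005 in^2
Net thrust = P_cap·A_cap − P_rod·A_ann = 34560 lbf − 3441 lbf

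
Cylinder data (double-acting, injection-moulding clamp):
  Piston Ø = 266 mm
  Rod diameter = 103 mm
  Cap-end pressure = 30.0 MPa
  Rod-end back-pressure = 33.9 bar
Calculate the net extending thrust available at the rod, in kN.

Cap-side area A_cap = π/4 × (266 mm)² = 55570 mm^2
Rod-side annular area A_ann = π/4 × (266² − 103²) = 47240 mm^2
Net thrust = P_cap·A_cap − P_rod·A_ann = 1667 kN − 160.1 kN

F ≈ 1510 kN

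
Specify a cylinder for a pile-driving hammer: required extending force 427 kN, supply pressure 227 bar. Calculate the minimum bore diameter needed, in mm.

D ≈ 155 mm

Extension force acts on the full piston face: F = P × (π/4)D².
D = √(4F / (πP)) = √(4 × 427 kN / (π × 227 bar))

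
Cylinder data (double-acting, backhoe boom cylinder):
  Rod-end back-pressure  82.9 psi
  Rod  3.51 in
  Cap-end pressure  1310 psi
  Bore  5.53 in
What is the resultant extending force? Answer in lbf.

Cap-side area A_cap = π/4 × (5.53 in)² = 24.02 in^2
Rod-side annular area A_ann = π/4 × (5.53² − 3.51²) = 14.34 in^2
Net thrust = P_cap·A_cap − P_rod·A_ann = 31460 lbf − 1189 lbf

F ≈ 30300 lbf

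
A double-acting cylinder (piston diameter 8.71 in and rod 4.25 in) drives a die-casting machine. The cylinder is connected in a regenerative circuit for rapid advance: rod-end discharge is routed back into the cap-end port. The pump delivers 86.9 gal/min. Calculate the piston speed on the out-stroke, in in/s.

In regeneration the rod-end outflow joins the pump flow into the cap end, so the net volume the pump must supply per unit advance equals the rod cross-section area.
Rod cross-section A_rod = π/4 × (4.25 in)² = 14.19 in^2
v = Q_pump / A_rod

v ≈ 23.6 in/s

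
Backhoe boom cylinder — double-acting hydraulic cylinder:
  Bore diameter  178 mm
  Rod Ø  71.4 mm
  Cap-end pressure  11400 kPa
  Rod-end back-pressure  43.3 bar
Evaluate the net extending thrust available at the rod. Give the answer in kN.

F ≈ 193 kN

Cap-side area A_cap = π/4 × (178 mm)² = 24880 mm^2
Rod-side annular area A_ann = π/4 × (178² − 71.4²) = 20880 mm^2
Net thrust = P_cap·A_cap − P_rod·A_ann = 283.7 kN − 90.41 kN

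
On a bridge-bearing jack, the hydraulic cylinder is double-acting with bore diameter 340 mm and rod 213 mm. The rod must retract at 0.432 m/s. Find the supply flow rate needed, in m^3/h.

Q ≈ 85.8 m^3/h

Rod-side annular area A_ann = π/4 × (340² − 213²) = 55160 mm^2
Q = A × v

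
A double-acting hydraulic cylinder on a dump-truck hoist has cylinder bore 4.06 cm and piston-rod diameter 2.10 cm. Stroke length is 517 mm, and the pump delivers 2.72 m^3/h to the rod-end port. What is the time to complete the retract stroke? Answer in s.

t ≈ 0.649 s

Rod-side annular area A_ann = π/4 × (4.06² − 2.10²) = 9.483 cm^2
Swept volume V = A × L; t = V / Q = A·L / Q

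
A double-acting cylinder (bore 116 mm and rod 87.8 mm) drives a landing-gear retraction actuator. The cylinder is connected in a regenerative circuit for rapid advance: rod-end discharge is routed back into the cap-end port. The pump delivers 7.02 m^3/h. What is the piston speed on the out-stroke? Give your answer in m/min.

v ≈ 19.3 m/min

In regeneration the rod-end outflow joins the pump flow into the cap end, so the net volume the pump must supply per unit advance equals the rod cross-section area.
Rod cross-section A_rod = π/4 × (87.8 mm)² = 6055 mm^2
v = Q_pump / A_rod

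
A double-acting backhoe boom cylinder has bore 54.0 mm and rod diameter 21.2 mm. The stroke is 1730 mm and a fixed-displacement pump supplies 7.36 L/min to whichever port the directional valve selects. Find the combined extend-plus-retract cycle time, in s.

t ≈ 59.6 s

Cap-side area A_cap = π/4 × (54.0 mm)² = 2290 mm^2
Rod-side annular area A_ann = π/4 × (54.0² − 21.2²) = 1937 mm^2
t_ext = A_cap·L/Q = 32.30 s
t_ret = A_ann·L/Q = 27.32 s
t_cycle = t_ext + t_ret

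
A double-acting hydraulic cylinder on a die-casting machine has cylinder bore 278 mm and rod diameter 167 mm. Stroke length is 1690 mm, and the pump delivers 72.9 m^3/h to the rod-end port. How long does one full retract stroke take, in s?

t ≈ 3.24 s

Rod-side annular area A_ann = π/4 × (278² − 167²) = 38790 mm^2
Swept volume V = A × L; t = V / Q = A·L / Q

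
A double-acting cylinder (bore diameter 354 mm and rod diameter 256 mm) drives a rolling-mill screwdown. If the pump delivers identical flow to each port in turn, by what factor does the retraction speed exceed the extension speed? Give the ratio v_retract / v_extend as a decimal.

Cap-side area A_cap = π/4 × (354 mm)² = 98420 mm^2
Rod-side annular area A_ann = π/4 × (354² − 256²) = 46950 mm^2
For equal Q, v ∝ 1/A, so v_ret/v_ext = A_cap/A_ann.

v_ret/v_ext ≈ 2.10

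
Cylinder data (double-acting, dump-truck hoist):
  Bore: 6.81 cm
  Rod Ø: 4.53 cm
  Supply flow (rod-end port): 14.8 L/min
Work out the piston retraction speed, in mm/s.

v ≈ 121 mm/s

Rod-side annular area A_ann = π/4 × (6.81² − 4.53²) = 20.31 cm^2
Flow into the rod-end port fills the annular volume.
v = Q / A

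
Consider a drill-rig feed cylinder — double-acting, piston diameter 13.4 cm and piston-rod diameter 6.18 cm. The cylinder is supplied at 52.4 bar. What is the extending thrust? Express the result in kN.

Cap-side area A_cap = π/4 × (13.4 cm)² = 141.0 cm^2
F = P × A_cap = 52.4 bar × A_cap

F ≈ 73.9 kN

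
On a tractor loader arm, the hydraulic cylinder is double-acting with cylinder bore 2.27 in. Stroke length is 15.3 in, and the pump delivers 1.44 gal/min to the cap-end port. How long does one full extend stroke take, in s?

t ≈ 11.2 s

Cap-side area A_cap = π/4 × (2.27 in)² = 4.047 in^2
Swept volume V = A × L; t = V / Q = A·L / Q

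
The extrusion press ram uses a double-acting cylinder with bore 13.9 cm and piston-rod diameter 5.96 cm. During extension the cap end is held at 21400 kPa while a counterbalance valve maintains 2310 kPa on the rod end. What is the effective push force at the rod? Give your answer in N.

Cap-side area A_cap = π/4 × (13.9 cm)² = 151.7 cm^2
Rod-side annular area A_ann = π/4 × (13.9² − 5.96²) = 123.8 cm^2
Net thrust = P_cap·A_cap − P_rod·A_ann = 3.247e5 N − 28610 N

F ≈ 2.96e5 N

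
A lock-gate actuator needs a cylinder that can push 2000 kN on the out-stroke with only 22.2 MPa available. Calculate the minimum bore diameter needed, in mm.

D ≈ 339 mm

Extension force acts on the full piston face: F = P × (π/4)D².
D = √(4F / (πP)) = √(4 × 2000 kN / (π × 22.2 MPa))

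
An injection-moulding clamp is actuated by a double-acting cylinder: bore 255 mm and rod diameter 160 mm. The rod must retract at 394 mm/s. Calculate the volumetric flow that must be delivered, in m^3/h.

Q ≈ 43.9 m^3/h

Rod-side annular area A_ann = π/4 × (255² − 160²) = 30960 mm^2
Q = A × v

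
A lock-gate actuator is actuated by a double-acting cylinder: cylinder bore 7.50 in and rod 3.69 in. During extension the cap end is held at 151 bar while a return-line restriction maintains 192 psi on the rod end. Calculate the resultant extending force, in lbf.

Cap-side area A_cap = π/4 × (7.50 in)² = 44.18 in^2
Rod-side annular area A_ann = π/4 × (7.50² − 3.69²) = 33.48 in^2
Net thrust = P_cap·A_cap − P_rod·A_ann = 96750 lbf − 6429 lbf

F ≈ 90300 lbf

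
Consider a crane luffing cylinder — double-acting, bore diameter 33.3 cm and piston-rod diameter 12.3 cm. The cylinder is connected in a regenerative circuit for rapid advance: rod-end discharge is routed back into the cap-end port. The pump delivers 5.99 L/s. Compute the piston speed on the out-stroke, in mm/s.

v ≈ 504 mm/s

In regeneration the rod-end outflow joins the pump flow into the cap end, so the net volume the pump must supply per unit advance equals the rod cross-section area.
Rod cross-section A_rod = π/4 × (12.3 cm)² = 118.8 cm^2
v = Q_pump / A_rod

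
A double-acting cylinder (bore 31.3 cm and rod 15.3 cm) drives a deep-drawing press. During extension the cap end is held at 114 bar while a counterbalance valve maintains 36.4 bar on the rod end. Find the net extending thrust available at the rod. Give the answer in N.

Cap-side area A_cap = π/4 × (31.3 cm)² = 769.4 cm^2
Rod-side annular area A_ann = π/4 × (31.3² − 15.3²) = 585.6 cm^2
Net thrust = P_cap·A_cap − P_rod·A_ann = 8.772e5 N − 2.132e5 N

F ≈ 6.64e5 N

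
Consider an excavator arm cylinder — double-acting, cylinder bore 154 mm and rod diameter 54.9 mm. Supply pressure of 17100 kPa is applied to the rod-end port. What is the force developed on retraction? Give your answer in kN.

F ≈ 278 kN

Rod-side annular area A_ann = π/4 × (154² − 54.9²) = 16260 mm^2
On retraction the pressure acts on the annular area (bore minus rod).
F = P × A_ann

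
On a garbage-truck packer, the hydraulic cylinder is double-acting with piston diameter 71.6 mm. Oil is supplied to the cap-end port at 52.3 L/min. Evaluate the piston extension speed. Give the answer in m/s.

v ≈ 0.216 m/s

Cap-side area A_cap = π/4 × (71.6 mm)² = 4026 mm^2
v = Q / A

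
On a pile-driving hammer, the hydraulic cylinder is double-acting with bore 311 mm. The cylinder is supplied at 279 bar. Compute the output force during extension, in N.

Cap-side area A_cap = π/4 × (311 mm)² = 75960 mm^2
F = P × A_cap = 279 bar × A_cap

F ≈ 2.12e6 N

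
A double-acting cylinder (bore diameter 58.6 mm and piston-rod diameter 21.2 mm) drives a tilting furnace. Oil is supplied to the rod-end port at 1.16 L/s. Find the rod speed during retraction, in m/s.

Rod-side annular area A_ann = π/4 × (58.6² − 21.2²) = 2344 mm^2
Flow into the rod-end port fills the annular volume.
v = Q / A

v ≈ 0.495 m/s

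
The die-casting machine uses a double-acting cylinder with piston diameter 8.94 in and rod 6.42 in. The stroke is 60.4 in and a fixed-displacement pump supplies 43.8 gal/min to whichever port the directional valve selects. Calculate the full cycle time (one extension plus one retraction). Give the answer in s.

Cap-side area A_cap = π/4 × (8.94 in)² = 62.77 in^2
Rod-side annular area A_ann = π/4 × (8.94² − 6.42²) = 30.40 in^2
t_ext = A_cap·L/Q = 22.48 s
t_ret = A_ann·L/Q = 10.89 s
t_cycle = t_ext + t_ret

t ≈ 33.4 s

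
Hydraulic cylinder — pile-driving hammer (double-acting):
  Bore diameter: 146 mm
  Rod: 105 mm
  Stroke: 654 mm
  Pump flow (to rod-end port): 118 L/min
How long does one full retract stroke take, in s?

t ≈ 2.69 s

Rod-side annular area A_ann = π/4 × (146² − 105²) = 8083 mm^2
Swept volume V = A × L; t = V / Q = A·L / Q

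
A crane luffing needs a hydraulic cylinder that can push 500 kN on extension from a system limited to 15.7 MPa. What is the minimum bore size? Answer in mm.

D ≈ 201 mm

Extension force acts on the full piston face: F = P × (π/4)D².
D = √(4F / (πP)) = √(4 × 500 kN / (π × 15.7 MPa))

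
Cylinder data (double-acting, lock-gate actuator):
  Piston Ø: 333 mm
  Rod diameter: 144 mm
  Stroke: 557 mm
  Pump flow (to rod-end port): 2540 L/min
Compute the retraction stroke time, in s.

t ≈ 0.932 s

Rod-side annular area A_ann = π/4 × (333² − 144²) = 70810 mm^2
Swept volume V = A × L; t = V / Q = A·L / Q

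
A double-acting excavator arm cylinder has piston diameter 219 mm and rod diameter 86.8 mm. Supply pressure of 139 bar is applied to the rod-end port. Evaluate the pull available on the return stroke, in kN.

Rod-side annular area A_ann = π/4 × (219² − 86.8²) = 31750 mm^2
On retraction the pressure acts on the annular area (bore minus rod).
F = P × A_ann

F ≈ 441 kN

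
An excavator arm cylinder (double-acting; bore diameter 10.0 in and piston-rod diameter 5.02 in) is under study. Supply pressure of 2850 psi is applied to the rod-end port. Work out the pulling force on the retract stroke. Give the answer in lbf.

Rod-side annular area A_ann = π/4 × (10.0² − 5.02²) = 58.75 in^2
On retraction the pressure acts on the annular area (bore minus rod).
F = P × A_ann

F ≈ 1.67e5 lbf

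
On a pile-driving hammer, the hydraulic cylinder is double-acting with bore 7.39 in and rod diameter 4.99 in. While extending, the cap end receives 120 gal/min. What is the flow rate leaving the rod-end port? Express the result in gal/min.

Cap-side area A_cap = π/4 × (7.39 in)² = 42.89 in^2
Rod-side annular area A_ann = π/4 × (7.39² − 4.99²) = 23.34 in^2
Piston speed v = Q_in/A_cap; rod-end outflow Q_out = v × A_ann = Q_in × A_ann/A_cap.

Q_out ≈ 65.3 gal/min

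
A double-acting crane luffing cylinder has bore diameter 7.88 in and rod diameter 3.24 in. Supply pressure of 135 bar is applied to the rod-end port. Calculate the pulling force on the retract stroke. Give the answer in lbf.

F ≈ 79300 lbf

Rod-side annular area A_ann = π/4 × (7.88² − 3.24²) = 40.52 in^2
On retraction the pressure acts on the annular area (bore minus rod).
F = P × A_ann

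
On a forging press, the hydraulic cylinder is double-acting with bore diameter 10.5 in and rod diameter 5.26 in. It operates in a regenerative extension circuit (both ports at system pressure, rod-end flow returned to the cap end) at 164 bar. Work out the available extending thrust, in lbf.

F ≈ 51700 lbf

With equal pressure on both faces, forces on the annular region cancel; the net push is pressure × rod cross-section.
Rod cross-section A_rod = π/4 × (5.26 in)² = 21.73 in^2
F = P × A_rod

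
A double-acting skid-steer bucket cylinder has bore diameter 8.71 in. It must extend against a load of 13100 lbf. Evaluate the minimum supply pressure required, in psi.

P ≈ 220 psi

Cap-side area A_cap = π/4 × (8.71 in)² = 59.58 in^2
P = F / A = 13100 lbf / A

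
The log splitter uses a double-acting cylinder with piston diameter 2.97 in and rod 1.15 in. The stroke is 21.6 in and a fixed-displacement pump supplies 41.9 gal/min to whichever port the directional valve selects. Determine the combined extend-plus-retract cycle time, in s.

t ≈ 1.72 s

Cap-side area A_cap = π/4 × (2.97 in)² = 6.928 in^2
Rod-side annular area A_ann = π/4 × (2.97² − 1.15²) = 5.889 in^2
t_ext = A_cap·L/Q = 0.9276 s
t_ret = A_ann·L/Q = 0.7886 s
t_cycle = t_ext + t_ret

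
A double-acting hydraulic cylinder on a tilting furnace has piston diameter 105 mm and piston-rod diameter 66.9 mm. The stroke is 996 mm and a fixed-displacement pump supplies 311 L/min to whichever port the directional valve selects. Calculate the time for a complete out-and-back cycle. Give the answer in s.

Cap-side area A_cap = π/4 × (105 mm)² = 8659 mm^2
Rod-side annular area A_ann = π/4 × (105² − 66.9²) = 5144 mm^2
t_ext = A_cap·L/Q = 1.664 s
t_ret = A_ann·L/Q = 0.9884 s
t_cycle = t_ext + t_ret

t ≈ 2.65 s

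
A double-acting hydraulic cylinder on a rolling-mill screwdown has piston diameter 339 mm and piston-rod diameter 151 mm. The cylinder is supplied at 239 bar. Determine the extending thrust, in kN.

F ≈ 2160 kN

Cap-side area A_cap = π/4 × (339 mm)² = 90260 mm^2
F = P × A_cap = 239 bar × A_cap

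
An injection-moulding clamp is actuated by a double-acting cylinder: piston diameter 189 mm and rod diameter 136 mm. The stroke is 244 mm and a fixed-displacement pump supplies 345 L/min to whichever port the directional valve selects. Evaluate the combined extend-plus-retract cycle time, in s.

t ≈ 1.76 s

Cap-side area A_cap = π/4 × (189 mm)² = 28060 mm^2
Rod-side annular area A_ann = π/4 × (189² − 136²) = 13530 mm^2
t_ext = A_cap·L/Q = 1.191 s
t_ret = A_ann·L/Q = 0.5741 s
t_cycle = t_ext + t_ret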